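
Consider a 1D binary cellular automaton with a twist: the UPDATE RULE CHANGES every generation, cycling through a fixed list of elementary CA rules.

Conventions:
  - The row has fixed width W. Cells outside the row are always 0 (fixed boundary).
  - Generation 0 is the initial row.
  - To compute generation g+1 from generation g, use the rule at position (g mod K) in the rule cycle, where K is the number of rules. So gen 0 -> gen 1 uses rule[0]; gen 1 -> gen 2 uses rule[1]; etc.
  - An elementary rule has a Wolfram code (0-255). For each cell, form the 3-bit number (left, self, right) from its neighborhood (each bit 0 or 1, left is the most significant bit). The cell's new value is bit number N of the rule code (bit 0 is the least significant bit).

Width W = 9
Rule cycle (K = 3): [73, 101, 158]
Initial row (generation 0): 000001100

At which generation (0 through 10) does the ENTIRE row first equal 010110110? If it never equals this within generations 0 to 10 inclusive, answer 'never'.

Answer: never

Derivation:
Gen 0: 000001100
Gen 1 (rule 73): 111101101
Gen 2 (rule 101): 000110111
Gen 3 (rule 158): 001100110
Gen 4 (rule 73): 101100110
Gen 5 (rule 101): 110100010
Gen 6 (rule 158): 100110111
Gen 7 (rule 73): 000110101
Gen 8 (rule 101): 110011111
Gen 9 (rule 158): 101111110
Gen 10 (rule 73): 001000010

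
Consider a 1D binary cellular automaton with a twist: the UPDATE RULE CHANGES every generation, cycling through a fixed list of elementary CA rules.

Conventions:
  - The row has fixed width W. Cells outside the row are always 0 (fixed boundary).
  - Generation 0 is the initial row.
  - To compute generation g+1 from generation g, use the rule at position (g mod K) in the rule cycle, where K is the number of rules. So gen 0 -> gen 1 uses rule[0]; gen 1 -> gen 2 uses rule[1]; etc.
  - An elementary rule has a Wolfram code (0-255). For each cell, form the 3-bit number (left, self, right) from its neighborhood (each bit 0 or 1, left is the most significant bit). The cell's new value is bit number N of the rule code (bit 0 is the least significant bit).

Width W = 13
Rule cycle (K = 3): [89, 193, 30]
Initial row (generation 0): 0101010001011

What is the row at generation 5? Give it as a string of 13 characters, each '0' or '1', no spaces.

Gen 0: 0101010001011
Gen 1 (rule 89): 0000001100011
Gen 2 (rule 193): 1111100101001
Gen 3 (rule 30): 1000011101111
Gen 4 (rule 89): 0111010101001
Gen 5 (rule 193): 0011000000000

Answer: 0011000000000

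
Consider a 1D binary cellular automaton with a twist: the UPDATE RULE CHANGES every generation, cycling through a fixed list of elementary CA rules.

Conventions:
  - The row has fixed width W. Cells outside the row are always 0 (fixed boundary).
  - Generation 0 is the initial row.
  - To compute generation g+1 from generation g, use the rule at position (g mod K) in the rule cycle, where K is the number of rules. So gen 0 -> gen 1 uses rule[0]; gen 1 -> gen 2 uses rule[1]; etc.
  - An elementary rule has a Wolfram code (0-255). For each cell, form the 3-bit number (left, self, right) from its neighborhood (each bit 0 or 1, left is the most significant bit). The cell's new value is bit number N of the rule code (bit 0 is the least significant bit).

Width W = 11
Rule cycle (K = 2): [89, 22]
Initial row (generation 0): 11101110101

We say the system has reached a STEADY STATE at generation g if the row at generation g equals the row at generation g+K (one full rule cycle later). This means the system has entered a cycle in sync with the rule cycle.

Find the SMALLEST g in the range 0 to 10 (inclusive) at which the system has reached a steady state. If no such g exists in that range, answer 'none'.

Answer: 8

Derivation:
Gen 0: 11101110101
Gen 1 (rule 89): 10101010000
Gen 2 (rule 22): 10101011000
Gen 3 (rule 89): 00000011111
Gen 4 (rule 22): 00000100000
Gen 5 (rule 89): 11110011111
Gen 6 (rule 22): 00001100000
Gen 7 (rule 89): 11101111111
Gen 8 (rule 22): 00000000000
Gen 9 (rule 89): 11111111111
Gen 10 (rule 22): 00000000000
Gen 11 (rule 89): 11111111111
Gen 12 (rule 22): 00000000000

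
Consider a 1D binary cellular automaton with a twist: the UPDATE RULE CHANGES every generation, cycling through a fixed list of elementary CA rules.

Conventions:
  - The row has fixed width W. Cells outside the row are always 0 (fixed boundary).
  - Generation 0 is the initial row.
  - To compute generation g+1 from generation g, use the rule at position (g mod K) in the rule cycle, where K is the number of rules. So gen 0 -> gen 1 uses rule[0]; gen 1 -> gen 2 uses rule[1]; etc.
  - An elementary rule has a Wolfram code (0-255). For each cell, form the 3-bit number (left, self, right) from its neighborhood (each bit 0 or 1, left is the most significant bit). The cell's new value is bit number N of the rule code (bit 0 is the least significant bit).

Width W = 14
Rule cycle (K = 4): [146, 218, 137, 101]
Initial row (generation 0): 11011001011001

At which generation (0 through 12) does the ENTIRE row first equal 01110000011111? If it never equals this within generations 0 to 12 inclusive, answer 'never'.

Gen 0: 11011001011001
Gen 1 (rule 146): 00000110000110
Gen 2 (rule 218): 00001111001111
Gen 3 (rule 137): 11101110001110
Gen 4 (rule 101): 00110010100010
Gen 5 (rule 146): 01001100010101
Gen 6 (rule 218): 10111110100000
Gen 7 (rule 137): 00111100001111
Gen 8 (rule 101): 10000101100001
Gen 9 (rule 146): 01001000010010
Gen 10 (rule 218): 10110100101101
Gen 11 (rule 137): 00100000001000
Gen 12 (rule 101): 10101111101011

Answer: never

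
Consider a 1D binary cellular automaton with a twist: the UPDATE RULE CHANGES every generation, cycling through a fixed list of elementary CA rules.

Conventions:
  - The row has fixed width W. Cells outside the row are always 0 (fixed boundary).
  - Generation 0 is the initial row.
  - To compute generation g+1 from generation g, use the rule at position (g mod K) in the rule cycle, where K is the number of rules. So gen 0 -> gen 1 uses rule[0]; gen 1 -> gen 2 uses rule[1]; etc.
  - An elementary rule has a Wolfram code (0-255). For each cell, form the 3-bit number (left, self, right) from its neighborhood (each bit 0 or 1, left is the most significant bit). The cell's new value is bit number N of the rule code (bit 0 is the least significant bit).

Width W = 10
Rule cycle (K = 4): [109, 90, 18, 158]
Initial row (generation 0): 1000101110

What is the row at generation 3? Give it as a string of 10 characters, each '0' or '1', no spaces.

Gen 0: 1000101110
Gen 1 (rule 109): 1010111010
Gen 2 (rule 90): 0000101001
Gen 3 (rule 18): 0001000110

Answer: 0001000110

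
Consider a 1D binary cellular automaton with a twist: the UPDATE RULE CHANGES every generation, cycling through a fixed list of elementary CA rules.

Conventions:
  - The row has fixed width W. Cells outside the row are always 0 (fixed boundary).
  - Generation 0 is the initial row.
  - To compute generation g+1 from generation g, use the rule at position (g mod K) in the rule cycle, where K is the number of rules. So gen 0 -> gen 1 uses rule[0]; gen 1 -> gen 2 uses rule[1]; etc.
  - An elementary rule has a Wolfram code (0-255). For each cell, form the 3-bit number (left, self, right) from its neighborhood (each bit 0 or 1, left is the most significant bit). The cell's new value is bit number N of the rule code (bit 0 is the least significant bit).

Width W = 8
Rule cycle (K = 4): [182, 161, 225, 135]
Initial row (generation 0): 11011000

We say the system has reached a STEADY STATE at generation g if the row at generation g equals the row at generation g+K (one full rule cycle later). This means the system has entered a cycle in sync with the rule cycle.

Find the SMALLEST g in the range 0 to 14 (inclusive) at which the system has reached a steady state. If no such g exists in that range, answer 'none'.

Answer: none

Derivation:
Gen 0: 11011000
Gen 1 (rule 182): 00100100
Gen 2 (rule 161): 10000001
Gen 3 (rule 225): 00111100
Gen 4 (rule 135): 11011001
Gen 5 (rule 182): 00100111
Gen 6 (rule 161): 10000010
Gen 7 (rule 225): 00111000
Gen 8 (rule 135): 11010011
Gen 9 (rule 182): 00111100
Gen 10 (rule 161): 10011001
Gen 11 (rule 225): 00001000
Gen 12 (rule 135): 11111011
Gen 13 (rule 182): 01110100
Gen 14 (rule 161): 00101001
Gen 15 (rule 225): 10010000
Gen 16 (rule 135): 10110111
Gen 17 (rule 182): 11001010
Gen 18 (rule 161): 00000100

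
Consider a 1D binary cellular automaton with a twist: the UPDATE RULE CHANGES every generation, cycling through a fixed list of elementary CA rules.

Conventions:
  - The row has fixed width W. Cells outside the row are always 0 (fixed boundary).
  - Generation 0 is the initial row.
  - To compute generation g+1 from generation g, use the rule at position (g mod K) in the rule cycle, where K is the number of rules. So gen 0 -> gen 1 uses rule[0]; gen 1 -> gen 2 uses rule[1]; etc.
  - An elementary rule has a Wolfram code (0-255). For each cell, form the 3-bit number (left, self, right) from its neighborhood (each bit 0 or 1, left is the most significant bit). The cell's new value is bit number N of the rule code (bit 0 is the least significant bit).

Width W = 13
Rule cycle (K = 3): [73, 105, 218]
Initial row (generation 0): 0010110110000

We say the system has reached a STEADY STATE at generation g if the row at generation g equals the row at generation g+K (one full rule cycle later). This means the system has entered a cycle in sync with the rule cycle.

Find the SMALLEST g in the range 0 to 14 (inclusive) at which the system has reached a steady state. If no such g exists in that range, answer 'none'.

Answer: none

Derivation:
Gen 0: 0010110110000
Gen 1 (rule 73): 1000110110111
Gen 2 (rule 105): 0010111111101
Gen 3 (rule 218): 0100111111100
Gen 4 (rule 73): 0000100000101
Gen 5 (rule 105): 1110001110010
Gen 6 (rule 218): 1111011111101
Gen 7 (rule 73): 1001010000100
Gen 8 (rule 105): 0000100110001
Gen 9 (rule 218): 0001011111010
Gen 10 (rule 73): 1100010001000
Gen 11 (rule 105): 1101000100011
Gen 12 (rule 218): 1100101010111
Gen 13 (rule 73): 1100000000101
Gen 14 (rule 105): 1101111110010
Gen 15 (rule 218): 1101111111101
Gen 16 (rule 73): 1101000000100
Gen 17 (rule 105): 1110011110001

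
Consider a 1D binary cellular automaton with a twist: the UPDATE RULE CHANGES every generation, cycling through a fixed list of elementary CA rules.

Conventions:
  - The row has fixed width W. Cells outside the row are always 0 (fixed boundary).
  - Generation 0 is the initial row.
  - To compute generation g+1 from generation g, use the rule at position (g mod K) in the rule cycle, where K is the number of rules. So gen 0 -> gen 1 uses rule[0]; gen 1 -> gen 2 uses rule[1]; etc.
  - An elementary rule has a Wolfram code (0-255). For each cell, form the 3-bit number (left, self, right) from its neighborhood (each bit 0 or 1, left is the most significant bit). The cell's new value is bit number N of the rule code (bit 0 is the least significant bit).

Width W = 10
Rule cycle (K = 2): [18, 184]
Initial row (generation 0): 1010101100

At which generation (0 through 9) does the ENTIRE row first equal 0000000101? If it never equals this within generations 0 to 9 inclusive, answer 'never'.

Gen 0: 1010101100
Gen 1 (rule 18): 0000000010
Gen 2 (rule 184): 0000000001
Gen 3 (rule 18): 0000000010
Gen 4 (rule 184): 0000000001
Gen 5 (rule 18): 0000000010
Gen 6 (rule 184): 0000000001
Gen 7 (rule 18): 0000000010
Gen 8 (rule 184): 0000000001
Gen 9 (rule 18): 0000000010

Answer: never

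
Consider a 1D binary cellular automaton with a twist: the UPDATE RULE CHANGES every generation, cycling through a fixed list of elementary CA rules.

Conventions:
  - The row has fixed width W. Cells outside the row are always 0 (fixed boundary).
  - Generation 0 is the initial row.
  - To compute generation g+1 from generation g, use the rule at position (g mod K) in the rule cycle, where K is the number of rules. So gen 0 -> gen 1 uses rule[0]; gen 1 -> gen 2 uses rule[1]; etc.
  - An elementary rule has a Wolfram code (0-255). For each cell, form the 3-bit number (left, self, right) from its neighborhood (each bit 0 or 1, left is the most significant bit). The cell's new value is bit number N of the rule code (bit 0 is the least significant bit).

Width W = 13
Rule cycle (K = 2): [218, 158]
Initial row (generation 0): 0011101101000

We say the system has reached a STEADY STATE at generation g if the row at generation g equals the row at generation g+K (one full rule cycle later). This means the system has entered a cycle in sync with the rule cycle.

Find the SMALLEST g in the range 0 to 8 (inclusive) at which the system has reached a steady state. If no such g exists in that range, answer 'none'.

Answer: 7

Derivation:
Gen 0: 0011101101000
Gen 1 (rule 218): 0111101100100
Gen 2 (rule 158): 1111001011110
Gen 3 (rule 218): 1111110011111
Gen 4 (rule 158): 1111101111110
Gen 5 (rule 218): 1111101111111
Gen 6 (rule 158): 1111001111110
Gen 7 (rule 218): 1111111111111
Gen 8 (rule 158): 1111111111110
Gen 9 (rule 218): 1111111111111
Gen 10 (rule 158): 1111111111110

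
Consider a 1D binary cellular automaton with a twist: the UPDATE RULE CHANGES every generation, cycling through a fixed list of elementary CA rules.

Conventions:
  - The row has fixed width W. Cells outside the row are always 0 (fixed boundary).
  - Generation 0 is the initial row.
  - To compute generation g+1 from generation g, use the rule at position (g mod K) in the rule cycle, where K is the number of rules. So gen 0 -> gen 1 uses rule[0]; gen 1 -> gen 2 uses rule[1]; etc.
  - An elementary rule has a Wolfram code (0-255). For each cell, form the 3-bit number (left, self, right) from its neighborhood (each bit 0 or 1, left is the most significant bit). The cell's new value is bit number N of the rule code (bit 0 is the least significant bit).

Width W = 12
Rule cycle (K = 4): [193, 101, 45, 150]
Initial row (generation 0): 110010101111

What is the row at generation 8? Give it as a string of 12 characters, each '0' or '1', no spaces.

Answer: 110010011010

Derivation:
Gen 0: 110010101111
Gen 1 (rule 193): 010000000111
Gen 2 (rule 101): 010111110001
Gen 3 (rule 45): 011100000101
Gen 4 (rule 150): 101010001101
Gen 5 (rule 193): 000000100100
Gen 6 (rule 101): 111110100101
Gen 7 (rule 45): 100001100111
Gen 8 (rule 150): 110010011010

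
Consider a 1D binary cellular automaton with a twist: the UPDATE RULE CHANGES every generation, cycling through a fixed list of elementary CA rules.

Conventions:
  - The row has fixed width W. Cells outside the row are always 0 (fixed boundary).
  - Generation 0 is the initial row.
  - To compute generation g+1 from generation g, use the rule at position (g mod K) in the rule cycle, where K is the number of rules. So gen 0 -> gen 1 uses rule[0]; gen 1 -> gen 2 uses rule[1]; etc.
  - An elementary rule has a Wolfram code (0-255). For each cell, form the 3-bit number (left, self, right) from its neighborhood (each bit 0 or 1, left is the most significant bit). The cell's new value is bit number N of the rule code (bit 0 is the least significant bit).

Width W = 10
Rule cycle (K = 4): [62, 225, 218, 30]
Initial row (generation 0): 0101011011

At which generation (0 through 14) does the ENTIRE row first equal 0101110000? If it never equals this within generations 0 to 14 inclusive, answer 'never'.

Gen 0: 0101011011
Gen 1 (rule 62): 1111110110
Gen 2 (rule 225): 0111111010
Gen 3 (rule 218): 1111111001
Gen 4 (rule 30): 1000000111
Gen 5 (rule 62): 1100001100
Gen 6 (rule 225): 0101100101
Gen 7 (rule 218): 1001111000
Gen 8 (rule 30): 1111000100
Gen 9 (rule 62): 1000101110
Gen 10 (rule 225): 0010010110
Gen 11 (rule 218): 0101100111
Gen 12 (rule 30): 1101011100
Gen 13 (rule 62): 1011110010
Gen 14 (rule 225): 0101110000

Answer: 14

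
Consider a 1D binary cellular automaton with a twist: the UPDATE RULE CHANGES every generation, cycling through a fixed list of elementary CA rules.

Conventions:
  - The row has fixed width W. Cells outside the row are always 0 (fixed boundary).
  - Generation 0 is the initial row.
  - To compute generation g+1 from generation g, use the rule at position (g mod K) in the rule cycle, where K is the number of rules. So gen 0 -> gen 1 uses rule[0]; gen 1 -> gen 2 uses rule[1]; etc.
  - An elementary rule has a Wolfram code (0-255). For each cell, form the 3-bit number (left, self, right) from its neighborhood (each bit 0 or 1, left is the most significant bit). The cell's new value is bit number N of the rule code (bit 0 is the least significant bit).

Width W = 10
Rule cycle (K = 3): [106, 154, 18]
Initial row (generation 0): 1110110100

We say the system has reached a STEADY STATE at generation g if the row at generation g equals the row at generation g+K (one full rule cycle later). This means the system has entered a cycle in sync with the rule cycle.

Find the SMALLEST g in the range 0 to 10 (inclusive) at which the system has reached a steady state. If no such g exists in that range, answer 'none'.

Gen 0: 1110110100
Gen 1 (rule 106): 1011111000
Gen 2 (rule 154): 0011110100
Gen 3 (rule 18): 0100000010
Gen 4 (rule 106): 1000000100
Gen 5 (rule 154): 0100001010
Gen 6 (rule 18): 1010010001
Gen 7 (rule 106): 0100100010
Gen 8 (rule 154): 1011010101
Gen 9 (rule 18): 0000000000
Gen 10 (rule 106): 0000000000
Gen 11 (rule 154): 0000000000
Gen 12 (rule 18): 0000000000
Gen 13 (rule 106): 0000000000

Answer: 9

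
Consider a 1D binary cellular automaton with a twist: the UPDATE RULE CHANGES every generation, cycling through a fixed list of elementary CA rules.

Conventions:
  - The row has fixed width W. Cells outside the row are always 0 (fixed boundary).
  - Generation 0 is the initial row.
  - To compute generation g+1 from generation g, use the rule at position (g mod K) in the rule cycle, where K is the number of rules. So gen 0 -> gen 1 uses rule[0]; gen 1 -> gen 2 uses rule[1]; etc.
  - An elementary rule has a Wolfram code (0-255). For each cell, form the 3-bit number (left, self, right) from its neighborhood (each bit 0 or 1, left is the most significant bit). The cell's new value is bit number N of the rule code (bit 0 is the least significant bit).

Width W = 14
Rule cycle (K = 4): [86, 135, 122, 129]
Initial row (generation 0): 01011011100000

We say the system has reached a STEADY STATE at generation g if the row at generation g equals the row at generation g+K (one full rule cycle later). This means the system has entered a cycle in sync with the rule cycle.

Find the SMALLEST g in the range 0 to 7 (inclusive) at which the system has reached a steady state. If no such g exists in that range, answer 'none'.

Answer: none

Derivation:
Gen 0: 01011011100000
Gen 1 (rule 86): 11001000110000
Gen 2 (rule 135): 00011011000111
Gen 3 (rule 122): 00111111101101
Gen 4 (rule 129): 10011111000000
Gen 5 (rule 86): 11100001100000
Gen 6 (rule 135): 01001110001111
Gen 7 (rule 122): 10111011011001
Gen 8 (rule 129): 00010000000000
Gen 9 (rule 86): 00111000000000
Gen 10 (rule 135): 11010011111111
Gen 11 (rule 122): 11101110000001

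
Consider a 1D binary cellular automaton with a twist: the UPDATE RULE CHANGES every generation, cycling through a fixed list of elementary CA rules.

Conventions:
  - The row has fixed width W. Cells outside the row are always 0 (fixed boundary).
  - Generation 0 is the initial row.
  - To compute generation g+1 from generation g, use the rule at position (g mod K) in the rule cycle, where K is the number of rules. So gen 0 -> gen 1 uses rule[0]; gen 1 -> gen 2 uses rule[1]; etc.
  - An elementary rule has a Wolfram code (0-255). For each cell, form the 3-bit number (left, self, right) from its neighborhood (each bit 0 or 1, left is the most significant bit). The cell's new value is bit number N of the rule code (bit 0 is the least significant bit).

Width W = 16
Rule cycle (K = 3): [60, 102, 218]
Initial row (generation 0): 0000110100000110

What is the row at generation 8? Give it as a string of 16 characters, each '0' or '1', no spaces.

Answer: 1001110000000100

Derivation:
Gen 0: 0000110100000110
Gen 1 (rule 60): 0000101110000101
Gen 2 (rule 102): 0001110010001111
Gen 3 (rule 218): 0011111101011111
Gen 4 (rule 60): 0010000011110000
Gen 5 (rule 102): 0110000100010000
Gen 6 (rule 218): 1111001010101000
Gen 7 (rule 60): 1000101111111100
Gen 8 (rule 102): 1001110000000100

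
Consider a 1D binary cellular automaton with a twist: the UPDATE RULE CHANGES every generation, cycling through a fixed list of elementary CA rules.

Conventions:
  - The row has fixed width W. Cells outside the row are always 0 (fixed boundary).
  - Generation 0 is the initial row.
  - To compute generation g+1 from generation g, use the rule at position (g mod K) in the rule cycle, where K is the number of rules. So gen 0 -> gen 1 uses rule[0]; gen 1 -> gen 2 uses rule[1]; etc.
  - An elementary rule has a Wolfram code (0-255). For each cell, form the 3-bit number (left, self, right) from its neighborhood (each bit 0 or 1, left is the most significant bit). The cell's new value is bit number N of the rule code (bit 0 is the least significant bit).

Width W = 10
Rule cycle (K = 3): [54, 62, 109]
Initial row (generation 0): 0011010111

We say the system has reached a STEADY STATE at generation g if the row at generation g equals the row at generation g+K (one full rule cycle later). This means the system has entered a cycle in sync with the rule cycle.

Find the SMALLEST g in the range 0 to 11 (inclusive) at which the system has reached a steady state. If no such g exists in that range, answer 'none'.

Gen 0: 0011010111
Gen 1 (rule 54): 0100111000
Gen 2 (rule 62): 1111100100
Gen 3 (rule 109): 1000100101
Gen 4 (rule 54): 1101111111
Gen 5 (rule 62): 1011000000
Gen 6 (rule 109): 1111011111
Gen 7 (rule 54): 0000100000
Gen 8 (rule 62): 0001110000
Gen 9 (rule 109): 1101010111
Gen 10 (rule 54): 0011111000
Gen 11 (rule 62): 0110000100
Gen 12 (rule 109): 0110110101
Gen 13 (rule 54): 1001001111
Gen 14 (rule 62): 1111111000

Answer: none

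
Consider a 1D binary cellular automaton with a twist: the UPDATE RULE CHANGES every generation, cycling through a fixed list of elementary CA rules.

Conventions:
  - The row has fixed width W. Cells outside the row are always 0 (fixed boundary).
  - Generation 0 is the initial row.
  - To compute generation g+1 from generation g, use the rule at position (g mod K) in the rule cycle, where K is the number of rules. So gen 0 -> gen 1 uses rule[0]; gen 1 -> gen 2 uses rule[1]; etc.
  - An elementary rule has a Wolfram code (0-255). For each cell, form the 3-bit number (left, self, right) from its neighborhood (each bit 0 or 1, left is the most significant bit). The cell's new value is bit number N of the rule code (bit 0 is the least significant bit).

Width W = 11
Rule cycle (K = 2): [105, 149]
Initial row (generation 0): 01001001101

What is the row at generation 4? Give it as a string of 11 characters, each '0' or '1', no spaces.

Answer: 11110111011

Derivation:
Gen 0: 01001001101
Gen 1 (rule 105): 00000001110
Gen 2 (rule 149): 11111100101
Gen 3 (rule 105): 10000100010
Gen 4 (rule 149): 11110111011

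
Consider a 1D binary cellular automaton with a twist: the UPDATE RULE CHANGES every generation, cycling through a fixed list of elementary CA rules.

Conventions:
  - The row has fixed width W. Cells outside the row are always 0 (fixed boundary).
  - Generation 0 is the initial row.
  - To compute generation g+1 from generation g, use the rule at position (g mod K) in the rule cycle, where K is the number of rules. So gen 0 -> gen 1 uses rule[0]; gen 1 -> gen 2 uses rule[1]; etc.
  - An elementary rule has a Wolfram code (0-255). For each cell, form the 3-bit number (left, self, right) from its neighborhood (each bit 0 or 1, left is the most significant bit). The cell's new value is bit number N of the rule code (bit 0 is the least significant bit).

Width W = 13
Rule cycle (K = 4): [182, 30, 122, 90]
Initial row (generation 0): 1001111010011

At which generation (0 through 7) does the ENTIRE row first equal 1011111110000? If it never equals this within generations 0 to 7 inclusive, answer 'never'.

Answer: 6

Derivation:
Gen 0: 1001111010011
Gen 1 (rule 182): 1110110111100
Gen 2 (rule 30): 1000100100010
Gen 3 (rule 122): 0101011010101
Gen 4 (rule 90): 1000011000000
Gen 5 (rule 182): 1100100100000
Gen 6 (rule 30): 1011111110000
Gen 7 (rule 122): 0110000011000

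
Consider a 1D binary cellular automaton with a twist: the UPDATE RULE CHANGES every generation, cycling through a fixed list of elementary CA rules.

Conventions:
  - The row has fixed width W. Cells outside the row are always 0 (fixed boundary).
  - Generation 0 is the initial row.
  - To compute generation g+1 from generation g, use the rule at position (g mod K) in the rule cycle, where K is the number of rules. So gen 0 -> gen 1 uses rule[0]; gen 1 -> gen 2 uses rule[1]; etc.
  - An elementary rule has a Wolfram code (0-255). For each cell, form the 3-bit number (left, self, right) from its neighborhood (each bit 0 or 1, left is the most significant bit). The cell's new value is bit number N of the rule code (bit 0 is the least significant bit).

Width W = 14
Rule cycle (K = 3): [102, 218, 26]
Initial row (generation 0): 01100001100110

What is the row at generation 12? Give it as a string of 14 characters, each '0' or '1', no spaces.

Answer: 10001001000000

Derivation:
Gen 0: 01100001100110
Gen 1 (rule 102): 10100010101010
Gen 2 (rule 218): 00010100000001
Gen 3 (rule 26): 00100010000010
Gen 4 (rule 102): 01100110000110
Gen 5 (rule 218): 11111111001111
Gen 6 (rule 26): 10000000111000
Gen 7 (rule 102): 10000001001000
Gen 8 (rule 218): 01000010110100
Gen 9 (rule 26): 10100100100010
Gen 10 (rule 102): 11101101100110
Gen 11 (rule 218): 11101101111111
Gen 12 (rule 26): 10001001000000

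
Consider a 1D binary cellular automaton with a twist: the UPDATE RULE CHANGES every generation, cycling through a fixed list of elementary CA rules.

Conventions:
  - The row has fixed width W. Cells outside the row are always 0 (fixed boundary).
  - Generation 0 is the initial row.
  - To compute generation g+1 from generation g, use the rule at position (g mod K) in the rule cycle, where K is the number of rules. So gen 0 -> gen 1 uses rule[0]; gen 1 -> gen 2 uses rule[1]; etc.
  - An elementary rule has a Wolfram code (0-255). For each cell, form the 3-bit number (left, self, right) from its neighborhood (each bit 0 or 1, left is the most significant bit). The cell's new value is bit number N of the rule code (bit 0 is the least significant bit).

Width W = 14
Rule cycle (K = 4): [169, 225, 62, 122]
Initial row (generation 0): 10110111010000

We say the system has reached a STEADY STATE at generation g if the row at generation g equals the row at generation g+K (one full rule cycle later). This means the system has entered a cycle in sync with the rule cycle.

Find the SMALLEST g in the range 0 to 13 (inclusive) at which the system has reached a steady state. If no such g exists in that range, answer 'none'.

Gen 0: 10110111010000
Gen 1 (rule 169): 01101110100111
Gen 2 (rule 225): 00110111000011
Gen 3 (rule 62): 01101100100110
Gen 4 (rule 122): 11111111011111
Gen 5 (rule 169): 11111110111110
Gen 6 (rule 225): 01111111011110
Gen 7 (rule 62): 11000000110001
Gen 8 (rule 122): 11100001111010
Gen 9 (rule 169): 11001101110100
Gen 10 (rule 225): 01000110111001
Gen 11 (rule 62): 11101101100111
Gen 12 (rule 122): 10111111111101
Gen 13 (rule 169): 01111111111010
Gen 14 (rule 225): 00111111111100
Gen 15 (rule 62): 01100000000010
Gen 16 (rule 122): 11110000000101
Gen 17 (rule 169): 11100111110010

Answer: none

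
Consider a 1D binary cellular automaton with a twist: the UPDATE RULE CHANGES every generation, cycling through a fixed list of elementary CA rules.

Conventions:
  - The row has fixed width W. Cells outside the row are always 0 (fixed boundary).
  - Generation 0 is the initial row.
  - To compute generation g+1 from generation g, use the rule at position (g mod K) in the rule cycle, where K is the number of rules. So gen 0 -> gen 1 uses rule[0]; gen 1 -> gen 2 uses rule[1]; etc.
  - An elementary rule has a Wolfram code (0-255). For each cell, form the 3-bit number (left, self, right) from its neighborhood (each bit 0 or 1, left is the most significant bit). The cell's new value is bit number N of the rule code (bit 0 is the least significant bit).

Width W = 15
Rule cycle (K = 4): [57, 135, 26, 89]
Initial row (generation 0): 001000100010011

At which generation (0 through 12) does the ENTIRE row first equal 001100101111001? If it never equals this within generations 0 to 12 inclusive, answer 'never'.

Gen 0: 001000100010011
Gen 1 (rule 57): 100110011001010
Gen 2 (rule 135): 101000100011010
Gen 3 (rule 26): 000101010110001
Gen 4 (rule 89): 110000000111100
Gen 5 (rule 57): 101111110100011
Gen 6 (rule 135): 100111100101100
Gen 7 (rule 26): 011100011001010
Gen 8 (rule 89): 010111011100001
Gen 9 (rule 57): 001100110011100
Gen 10 (rule 135): 110001000101001
Gen 11 (rule 26): 101010101000110
Gen 12 (rule 89): 000000000110111

Answer: never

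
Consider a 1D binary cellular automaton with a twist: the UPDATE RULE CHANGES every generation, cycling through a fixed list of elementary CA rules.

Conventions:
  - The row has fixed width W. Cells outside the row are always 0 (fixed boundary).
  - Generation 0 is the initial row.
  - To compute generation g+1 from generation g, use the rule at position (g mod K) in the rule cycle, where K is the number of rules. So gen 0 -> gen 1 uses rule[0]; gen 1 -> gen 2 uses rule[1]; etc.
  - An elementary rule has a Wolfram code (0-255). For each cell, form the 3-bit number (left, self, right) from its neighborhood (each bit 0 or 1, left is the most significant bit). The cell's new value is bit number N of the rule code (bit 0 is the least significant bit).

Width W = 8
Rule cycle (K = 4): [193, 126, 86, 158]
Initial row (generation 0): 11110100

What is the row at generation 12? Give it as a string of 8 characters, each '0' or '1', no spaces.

Answer: 01110111

Derivation:
Gen 0: 11110100
Gen 1 (rule 193): 01110001
Gen 2 (rule 126): 11011011
Gen 3 (rule 86): 01001001
Gen 4 (rule 158): 11111111
Gen 5 (rule 193): 01111111
Gen 6 (rule 126): 11000001
Gen 7 (rule 86): 01100011
Gen 8 (rule 158): 11010110
Gen 9 (rule 193): 01000010
Gen 10 (rule 126): 11100111
Gen 11 (rule 86): 00111001
Gen 12 (rule 158): 01110111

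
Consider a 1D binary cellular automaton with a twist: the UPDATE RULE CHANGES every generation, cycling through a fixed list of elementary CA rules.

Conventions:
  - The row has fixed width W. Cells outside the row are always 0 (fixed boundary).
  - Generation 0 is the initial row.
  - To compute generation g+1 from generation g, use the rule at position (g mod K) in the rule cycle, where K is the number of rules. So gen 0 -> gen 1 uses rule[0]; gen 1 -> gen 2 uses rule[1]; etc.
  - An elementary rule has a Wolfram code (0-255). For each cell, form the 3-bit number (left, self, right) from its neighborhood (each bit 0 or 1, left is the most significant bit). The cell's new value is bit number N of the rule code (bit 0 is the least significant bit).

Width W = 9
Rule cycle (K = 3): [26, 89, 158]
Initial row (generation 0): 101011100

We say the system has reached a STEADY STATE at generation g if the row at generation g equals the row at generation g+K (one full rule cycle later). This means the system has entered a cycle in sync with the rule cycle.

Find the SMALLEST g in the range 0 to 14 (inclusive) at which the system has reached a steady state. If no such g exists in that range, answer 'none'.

Answer: 7

Derivation:
Gen 0: 101011100
Gen 1 (rule 26): 000010010
Gen 2 (rule 89): 111001001
Gen 3 (rule 158): 110111111
Gen 4 (rule 26): 100100000
Gen 5 (rule 89): 010011111
Gen 6 (rule 158): 111111110
Gen 7 (rule 26): 100000001
Gen 8 (rule 89): 011111100
Gen 9 (rule 158): 111111010
Gen 10 (rule 26): 100000001
Gen 11 (rule 89): 011111100
Gen 12 (rule 158): 111111010
Gen 13 (rule 26): 100000001
Gen 14 (rule 89): 011111100
Gen 15 (rule 158): 111111010
Gen 16 (rule 26): 100000001
Gen 17 (rule 89): 011111100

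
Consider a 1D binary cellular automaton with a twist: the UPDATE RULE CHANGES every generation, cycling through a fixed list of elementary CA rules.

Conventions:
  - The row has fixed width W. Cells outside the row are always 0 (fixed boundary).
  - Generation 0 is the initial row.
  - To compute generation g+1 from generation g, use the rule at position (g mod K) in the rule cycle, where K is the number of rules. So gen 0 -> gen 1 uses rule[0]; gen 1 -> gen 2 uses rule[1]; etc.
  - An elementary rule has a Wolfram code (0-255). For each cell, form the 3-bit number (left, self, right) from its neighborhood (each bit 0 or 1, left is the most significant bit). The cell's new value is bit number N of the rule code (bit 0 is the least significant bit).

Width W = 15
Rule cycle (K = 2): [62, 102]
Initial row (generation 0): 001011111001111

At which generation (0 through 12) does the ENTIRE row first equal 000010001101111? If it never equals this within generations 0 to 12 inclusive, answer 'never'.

Gen 0: 001011111001111
Gen 1 (rule 62): 011110000111000
Gen 2 (rule 102): 100010001001000
Gen 3 (rule 62): 110111011111100
Gen 4 (rule 102): 011001100000100
Gen 5 (rule 62): 110111010001110
Gen 6 (rule 102): 011001110010010
Gen 7 (rule 62): 110111001111111
Gen 8 (rule 102): 011001010000001
Gen 9 (rule 62): 110111111000011
Gen 10 (rule 102): 011000001000101
Gen 11 (rule 62): 110100011101111
Gen 12 (rule 102): 011100100110001

Answer: never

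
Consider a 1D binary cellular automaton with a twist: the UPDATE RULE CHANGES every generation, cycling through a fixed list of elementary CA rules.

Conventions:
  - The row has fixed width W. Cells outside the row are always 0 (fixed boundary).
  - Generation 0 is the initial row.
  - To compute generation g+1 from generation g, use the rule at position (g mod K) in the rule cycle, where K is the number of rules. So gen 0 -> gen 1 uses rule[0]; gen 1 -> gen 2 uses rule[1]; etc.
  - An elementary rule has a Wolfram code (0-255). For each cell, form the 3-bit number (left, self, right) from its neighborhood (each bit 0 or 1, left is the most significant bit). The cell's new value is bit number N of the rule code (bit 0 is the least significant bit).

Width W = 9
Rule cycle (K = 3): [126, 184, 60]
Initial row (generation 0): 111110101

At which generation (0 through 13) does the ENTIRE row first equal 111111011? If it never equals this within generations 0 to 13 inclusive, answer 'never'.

Answer: 4

Derivation:
Gen 0: 111110101
Gen 1 (rule 126): 100011111
Gen 2 (rule 184): 010011110
Gen 3 (rule 60): 011010001
Gen 4 (rule 126): 111111011
Gen 5 (rule 184): 111110110
Gen 6 (rule 60): 100001101
Gen 7 (rule 126): 110011111
Gen 8 (rule 184): 101011110
Gen 9 (rule 60): 111110001
Gen 10 (rule 126): 100011011
Gen 11 (rule 184): 010010110
Gen 12 (rule 60): 011011101
Gen 13 (rule 126): 111110111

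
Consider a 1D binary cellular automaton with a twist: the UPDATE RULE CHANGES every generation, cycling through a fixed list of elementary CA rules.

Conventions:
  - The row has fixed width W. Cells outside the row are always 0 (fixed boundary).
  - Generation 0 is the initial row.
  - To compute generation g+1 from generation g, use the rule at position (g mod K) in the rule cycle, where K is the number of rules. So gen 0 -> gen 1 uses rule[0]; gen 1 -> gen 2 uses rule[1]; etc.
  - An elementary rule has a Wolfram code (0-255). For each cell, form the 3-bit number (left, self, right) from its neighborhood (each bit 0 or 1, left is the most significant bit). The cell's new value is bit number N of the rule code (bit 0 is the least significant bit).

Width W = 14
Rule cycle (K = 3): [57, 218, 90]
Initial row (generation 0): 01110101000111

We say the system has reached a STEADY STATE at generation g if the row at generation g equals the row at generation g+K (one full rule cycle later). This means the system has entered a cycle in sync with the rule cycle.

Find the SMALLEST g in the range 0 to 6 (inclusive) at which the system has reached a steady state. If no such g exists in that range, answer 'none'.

Answer: none

Derivation:
Gen 0: 01110101000111
Gen 1 (rule 57): 01001010110100
Gen 2 (rule 218): 10110000110010
Gen 3 (rule 90): 00111001111101
Gen 4 (rule 57): 10100101000010
Gen 5 (rule 218): 00011000100101
Gen 6 (rule 90): 00111101011000
Gen 7 (rule 57): 10100010110111
Gen 8 (rule 218): 00010100110111
Gen 9 (rule 90): 00100011110101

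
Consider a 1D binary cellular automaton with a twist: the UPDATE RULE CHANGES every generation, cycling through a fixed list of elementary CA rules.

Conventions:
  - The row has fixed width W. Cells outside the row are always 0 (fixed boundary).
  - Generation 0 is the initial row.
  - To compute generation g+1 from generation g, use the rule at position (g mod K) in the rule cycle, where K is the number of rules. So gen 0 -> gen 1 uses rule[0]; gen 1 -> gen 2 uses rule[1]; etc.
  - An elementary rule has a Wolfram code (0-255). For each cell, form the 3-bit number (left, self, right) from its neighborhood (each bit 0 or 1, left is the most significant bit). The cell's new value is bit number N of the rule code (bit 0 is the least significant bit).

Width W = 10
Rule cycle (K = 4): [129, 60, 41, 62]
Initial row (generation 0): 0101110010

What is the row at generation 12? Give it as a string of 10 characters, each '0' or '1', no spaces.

Answer: 1000111101

Derivation:
Gen 0: 0101110010
Gen 1 (rule 129): 0000100000
Gen 2 (rule 60): 0000110000
Gen 3 (rule 41): 1110100111
Gen 4 (rule 62): 1001111100
Gen 5 (rule 129): 0000111001
Gen 6 (rule 60): 0000100101
Gen 7 (rule 41): 1110000010
Gen 8 (rule 62): 1001000111
Gen 9 (rule 129): 0000010010
Gen 10 (rule 60): 0000011011
Gen 11 (rule 41): 1111010110
Gen 12 (rule 62): 1000111101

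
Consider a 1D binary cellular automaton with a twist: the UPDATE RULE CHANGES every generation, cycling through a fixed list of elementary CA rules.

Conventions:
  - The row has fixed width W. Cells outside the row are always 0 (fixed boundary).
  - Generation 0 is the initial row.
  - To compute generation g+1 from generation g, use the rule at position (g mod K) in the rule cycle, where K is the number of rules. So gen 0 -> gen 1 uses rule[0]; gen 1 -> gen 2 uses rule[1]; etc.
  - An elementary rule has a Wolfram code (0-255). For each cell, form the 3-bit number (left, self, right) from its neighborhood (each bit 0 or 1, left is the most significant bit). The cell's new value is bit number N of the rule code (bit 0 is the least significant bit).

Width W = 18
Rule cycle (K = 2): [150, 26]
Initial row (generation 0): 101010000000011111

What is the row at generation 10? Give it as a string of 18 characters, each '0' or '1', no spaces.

Gen 0: 101010000000011111
Gen 1 (rule 150): 101011000000101110
Gen 2 (rule 26): 000010100001001001
Gen 3 (rule 150): 000110110011111111
Gen 4 (rule 26): 001100101110000000
Gen 5 (rule 150): 010011100101000000
Gen 6 (rule 26): 101110011000100000
Gen 7 (rule 150): 100101100101110000
Gen 8 (rule 26): 011001011001001000
Gen 9 (rule 150): 100111000111111100
Gen 10 (rule 26): 011100101100000010

Answer: 011100101100000010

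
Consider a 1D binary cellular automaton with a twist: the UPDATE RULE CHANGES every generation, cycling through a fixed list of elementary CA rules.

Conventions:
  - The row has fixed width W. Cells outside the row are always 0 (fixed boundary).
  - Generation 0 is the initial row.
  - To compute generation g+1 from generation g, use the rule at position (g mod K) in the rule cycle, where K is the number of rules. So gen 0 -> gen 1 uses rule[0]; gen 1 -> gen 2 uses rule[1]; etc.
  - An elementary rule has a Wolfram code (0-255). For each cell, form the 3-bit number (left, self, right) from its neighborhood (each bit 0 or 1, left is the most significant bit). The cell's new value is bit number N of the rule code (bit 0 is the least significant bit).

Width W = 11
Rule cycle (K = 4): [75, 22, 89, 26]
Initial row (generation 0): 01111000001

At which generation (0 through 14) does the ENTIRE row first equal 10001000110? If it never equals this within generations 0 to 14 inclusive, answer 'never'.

Answer: 8

Derivation:
Gen 0: 01111000001
Gen 1 (rule 75): 11001011110
Gen 2 (rule 22): 00111000001
Gen 3 (rule 89): 10101111100
Gen 4 (rule 26): 00001000010
Gen 5 (rule 75): 11110011100
Gen 6 (rule 22): 00001100010
Gen 7 (rule 89): 11101111001
Gen 8 (rule 26): 10001000110
Gen 9 (rule 75): 00110011110
Gen 10 (rule 22): 01001100001
Gen 11 (rule 89): 00101111100
Gen 12 (rule 26): 01001000010
Gen 13 (rule 75): 10010011100
Gen 14 (rule 22): 11111100010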